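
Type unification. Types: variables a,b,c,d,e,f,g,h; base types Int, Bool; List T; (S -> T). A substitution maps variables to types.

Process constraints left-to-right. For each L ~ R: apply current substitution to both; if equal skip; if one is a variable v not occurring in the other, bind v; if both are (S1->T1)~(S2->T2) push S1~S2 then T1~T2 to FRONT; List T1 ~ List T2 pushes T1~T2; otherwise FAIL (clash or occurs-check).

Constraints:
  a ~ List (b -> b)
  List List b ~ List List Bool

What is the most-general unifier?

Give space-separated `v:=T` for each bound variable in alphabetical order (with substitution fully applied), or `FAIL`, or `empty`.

Answer: a:=List (Bool -> Bool) b:=Bool

Derivation:
step 1: unify a ~ List (b -> b)  [subst: {-} | 1 pending]
  bind a := List (b -> b)
step 2: unify List List b ~ List List Bool  [subst: {a:=List (b -> b)} | 0 pending]
  -> decompose List: push List b~List Bool
step 3: unify List b ~ List Bool  [subst: {a:=List (b -> b)} | 0 pending]
  -> decompose List: push b~Bool
step 4: unify b ~ Bool  [subst: {a:=List (b -> b)} | 0 pending]
  bind b := Bool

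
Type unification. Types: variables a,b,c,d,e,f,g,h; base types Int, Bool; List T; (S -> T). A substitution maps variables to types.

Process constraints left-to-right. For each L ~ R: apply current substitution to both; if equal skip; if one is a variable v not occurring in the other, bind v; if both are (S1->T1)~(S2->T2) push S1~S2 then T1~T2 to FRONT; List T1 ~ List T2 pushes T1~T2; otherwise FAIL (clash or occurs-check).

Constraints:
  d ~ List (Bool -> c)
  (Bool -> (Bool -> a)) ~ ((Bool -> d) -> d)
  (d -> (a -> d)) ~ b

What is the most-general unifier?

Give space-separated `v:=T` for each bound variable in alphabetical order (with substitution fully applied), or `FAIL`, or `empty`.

Answer: FAIL

Derivation:
step 1: unify d ~ List (Bool -> c)  [subst: {-} | 2 pending]
  bind d := List (Bool -> c)
step 2: unify (Bool -> (Bool -> a)) ~ ((Bool -> List (Bool -> c)) -> List (Bool -> c))  [subst: {d:=List (Bool -> c)} | 1 pending]
  -> decompose arrow: push Bool~(Bool -> List (Bool -> c)), (Bool -> a)~List (Bool -> c)
step 3: unify Bool ~ (Bool -> List (Bool -> c))  [subst: {d:=List (Bool -> c)} | 2 pending]
  clash: Bool vs (Bool -> List (Bool -> c))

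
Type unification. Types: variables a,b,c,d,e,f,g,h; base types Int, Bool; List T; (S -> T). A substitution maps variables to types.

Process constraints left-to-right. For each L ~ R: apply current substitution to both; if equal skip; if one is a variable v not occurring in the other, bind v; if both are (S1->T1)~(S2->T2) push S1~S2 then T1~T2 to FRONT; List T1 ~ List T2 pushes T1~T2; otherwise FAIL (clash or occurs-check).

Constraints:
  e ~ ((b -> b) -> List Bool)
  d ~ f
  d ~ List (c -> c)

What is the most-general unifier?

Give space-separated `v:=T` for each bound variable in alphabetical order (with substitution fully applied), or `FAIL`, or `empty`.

Answer: d:=List (c -> c) e:=((b -> b) -> List Bool) f:=List (c -> c)

Derivation:
step 1: unify e ~ ((b -> b) -> List Bool)  [subst: {-} | 2 pending]
  bind e := ((b -> b) -> List Bool)
step 2: unify d ~ f  [subst: {e:=((b -> b) -> List Bool)} | 1 pending]
  bind d := f
step 3: unify f ~ List (c -> c)  [subst: {e:=((b -> b) -> List Bool), d:=f} | 0 pending]
  bind f := List (c -> c)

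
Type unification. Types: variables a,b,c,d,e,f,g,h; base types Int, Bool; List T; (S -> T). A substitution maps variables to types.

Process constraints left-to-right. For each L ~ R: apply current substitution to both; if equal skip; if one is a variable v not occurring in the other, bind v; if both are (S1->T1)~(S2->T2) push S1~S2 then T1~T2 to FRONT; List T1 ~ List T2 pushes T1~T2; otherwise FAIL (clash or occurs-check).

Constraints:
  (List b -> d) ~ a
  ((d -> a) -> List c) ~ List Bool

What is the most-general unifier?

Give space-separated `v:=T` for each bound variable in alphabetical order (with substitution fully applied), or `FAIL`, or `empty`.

Answer: FAIL

Derivation:
step 1: unify (List b -> d) ~ a  [subst: {-} | 1 pending]
  bind a := (List b -> d)
step 2: unify ((d -> (List b -> d)) -> List c) ~ List Bool  [subst: {a:=(List b -> d)} | 0 pending]
  clash: ((d -> (List b -> d)) -> List c) vs List Bool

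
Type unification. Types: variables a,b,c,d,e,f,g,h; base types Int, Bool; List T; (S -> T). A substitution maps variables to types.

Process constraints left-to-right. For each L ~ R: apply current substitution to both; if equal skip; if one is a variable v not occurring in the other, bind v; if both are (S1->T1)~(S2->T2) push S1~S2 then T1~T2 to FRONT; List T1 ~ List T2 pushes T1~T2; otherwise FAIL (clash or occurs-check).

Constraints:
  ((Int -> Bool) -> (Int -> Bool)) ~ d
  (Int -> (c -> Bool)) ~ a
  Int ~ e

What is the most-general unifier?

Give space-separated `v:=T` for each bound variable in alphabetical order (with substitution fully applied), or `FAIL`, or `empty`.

Answer: a:=(Int -> (c -> Bool)) d:=((Int -> Bool) -> (Int -> Bool)) e:=Int

Derivation:
step 1: unify ((Int -> Bool) -> (Int -> Bool)) ~ d  [subst: {-} | 2 pending]
  bind d := ((Int -> Bool) -> (Int -> Bool))
step 2: unify (Int -> (c -> Bool)) ~ a  [subst: {d:=((Int -> Bool) -> (Int -> Bool))} | 1 pending]
  bind a := (Int -> (c -> Bool))
step 3: unify Int ~ e  [subst: {d:=((Int -> Bool) -> (Int -> Bool)), a:=(Int -> (c -> Bool))} | 0 pending]
  bind e := Int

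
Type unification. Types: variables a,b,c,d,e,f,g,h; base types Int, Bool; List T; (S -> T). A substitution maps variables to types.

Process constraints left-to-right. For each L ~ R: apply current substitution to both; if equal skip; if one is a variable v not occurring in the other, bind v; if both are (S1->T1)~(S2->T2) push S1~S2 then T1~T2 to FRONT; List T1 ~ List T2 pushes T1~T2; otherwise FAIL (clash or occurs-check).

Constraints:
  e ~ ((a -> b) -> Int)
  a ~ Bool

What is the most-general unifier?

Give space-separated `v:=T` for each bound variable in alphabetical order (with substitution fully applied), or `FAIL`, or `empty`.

Answer: a:=Bool e:=((Bool -> b) -> Int)

Derivation:
step 1: unify e ~ ((a -> b) -> Int)  [subst: {-} | 1 pending]
  bind e := ((a -> b) -> Int)
step 2: unify a ~ Bool  [subst: {e:=((a -> b) -> Int)} | 0 pending]
  bind a := Bool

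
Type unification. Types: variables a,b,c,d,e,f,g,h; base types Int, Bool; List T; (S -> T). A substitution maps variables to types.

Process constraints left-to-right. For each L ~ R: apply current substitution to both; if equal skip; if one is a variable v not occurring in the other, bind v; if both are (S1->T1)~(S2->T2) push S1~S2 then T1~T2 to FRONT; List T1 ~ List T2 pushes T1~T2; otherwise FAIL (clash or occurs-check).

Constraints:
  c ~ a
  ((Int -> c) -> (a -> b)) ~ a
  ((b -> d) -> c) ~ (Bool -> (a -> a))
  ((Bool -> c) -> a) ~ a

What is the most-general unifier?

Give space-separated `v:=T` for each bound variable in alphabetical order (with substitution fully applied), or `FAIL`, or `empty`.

Answer: FAIL

Derivation:
step 1: unify c ~ a  [subst: {-} | 3 pending]
  bind c := a
step 2: unify ((Int -> a) -> (a -> b)) ~ a  [subst: {c:=a} | 2 pending]
  occurs-check fail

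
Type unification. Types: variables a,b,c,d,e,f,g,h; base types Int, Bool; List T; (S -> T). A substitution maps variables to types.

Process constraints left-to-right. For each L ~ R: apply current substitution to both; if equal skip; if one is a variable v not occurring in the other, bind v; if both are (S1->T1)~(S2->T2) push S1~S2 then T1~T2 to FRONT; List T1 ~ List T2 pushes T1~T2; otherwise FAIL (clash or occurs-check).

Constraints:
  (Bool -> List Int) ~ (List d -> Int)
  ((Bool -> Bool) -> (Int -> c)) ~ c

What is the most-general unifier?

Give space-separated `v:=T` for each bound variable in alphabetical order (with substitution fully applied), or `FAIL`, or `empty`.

Answer: FAIL

Derivation:
step 1: unify (Bool -> List Int) ~ (List d -> Int)  [subst: {-} | 1 pending]
  -> decompose arrow: push Bool~List d, List Int~Int
step 2: unify Bool ~ List d  [subst: {-} | 2 pending]
  clash: Bool vs List d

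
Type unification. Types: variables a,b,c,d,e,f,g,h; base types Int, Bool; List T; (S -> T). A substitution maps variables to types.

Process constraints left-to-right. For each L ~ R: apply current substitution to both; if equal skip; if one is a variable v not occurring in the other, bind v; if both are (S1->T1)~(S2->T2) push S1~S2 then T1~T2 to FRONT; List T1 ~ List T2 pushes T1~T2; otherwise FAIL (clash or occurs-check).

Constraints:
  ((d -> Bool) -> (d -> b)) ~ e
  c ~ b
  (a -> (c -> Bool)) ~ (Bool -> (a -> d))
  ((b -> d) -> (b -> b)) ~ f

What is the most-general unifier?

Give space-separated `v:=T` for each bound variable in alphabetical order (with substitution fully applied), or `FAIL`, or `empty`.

step 1: unify ((d -> Bool) -> (d -> b)) ~ e  [subst: {-} | 3 pending]
  bind e := ((d -> Bool) -> (d -> b))
step 2: unify c ~ b  [subst: {e:=((d -> Bool) -> (d -> b))} | 2 pending]
  bind c := b
step 3: unify (a -> (b -> Bool)) ~ (Bool -> (a -> d))  [subst: {e:=((d -> Bool) -> (d -> b)), c:=b} | 1 pending]
  -> decompose arrow: push a~Bool, (b -> Bool)~(a -> d)
step 4: unify a ~ Bool  [subst: {e:=((d -> Bool) -> (d -> b)), c:=b} | 2 pending]
  bind a := Bool
step 5: unify (b -> Bool) ~ (Bool -> d)  [subst: {e:=((d -> Bool) -> (d -> b)), c:=b, a:=Bool} | 1 pending]
  -> decompose arrow: push b~Bool, Bool~d
step 6: unify b ~ Bool  [subst: {e:=((d -> Bool) -> (d -> b)), c:=b, a:=Bool} | 2 pending]
  bind b := Bool
step 7: unify Bool ~ d  [subst: {e:=((d -> Bool) -> (d -> b)), c:=b, a:=Bool, b:=Bool} | 1 pending]
  bind d := Bool
step 8: unify ((Bool -> Bool) -> (Bool -> Bool)) ~ f  [subst: {e:=((d -> Bool) -> (d -> b)), c:=b, a:=Bool, b:=Bool, d:=Bool} | 0 pending]
  bind f := ((Bool -> Bool) -> (Bool -> Bool))

Answer: a:=Bool b:=Bool c:=Bool d:=Bool e:=((Bool -> Bool) -> (Bool -> Bool)) f:=((Bool -> Bool) -> (Bool -> Bool))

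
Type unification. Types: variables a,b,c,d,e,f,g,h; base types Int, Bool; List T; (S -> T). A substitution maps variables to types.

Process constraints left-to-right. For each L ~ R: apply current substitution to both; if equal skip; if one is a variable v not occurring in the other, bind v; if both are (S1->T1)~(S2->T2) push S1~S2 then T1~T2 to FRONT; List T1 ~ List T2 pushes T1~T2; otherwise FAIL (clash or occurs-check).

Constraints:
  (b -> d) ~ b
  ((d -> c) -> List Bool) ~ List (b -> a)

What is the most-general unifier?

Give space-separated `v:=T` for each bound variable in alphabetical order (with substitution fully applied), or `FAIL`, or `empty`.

Answer: FAIL

Derivation:
step 1: unify (b -> d) ~ b  [subst: {-} | 1 pending]
  occurs-check fail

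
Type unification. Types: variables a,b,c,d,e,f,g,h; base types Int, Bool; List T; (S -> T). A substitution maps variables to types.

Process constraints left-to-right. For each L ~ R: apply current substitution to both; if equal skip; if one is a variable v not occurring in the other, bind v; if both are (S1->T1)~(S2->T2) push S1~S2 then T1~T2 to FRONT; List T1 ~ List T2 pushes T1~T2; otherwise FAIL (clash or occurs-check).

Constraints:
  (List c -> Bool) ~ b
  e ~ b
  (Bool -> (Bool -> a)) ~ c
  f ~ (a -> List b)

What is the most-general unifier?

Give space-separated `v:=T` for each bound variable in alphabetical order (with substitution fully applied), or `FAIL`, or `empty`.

Answer: b:=(List (Bool -> (Bool -> a)) -> Bool) c:=(Bool -> (Bool -> a)) e:=(List (Bool -> (Bool -> a)) -> Bool) f:=(a -> List (List (Bool -> (Bool -> a)) -> Bool))

Derivation:
step 1: unify (List c -> Bool) ~ b  [subst: {-} | 3 pending]
  bind b := (List c -> Bool)
step 2: unify e ~ (List c -> Bool)  [subst: {b:=(List c -> Bool)} | 2 pending]
  bind e := (List c -> Bool)
step 3: unify (Bool -> (Bool -> a)) ~ c  [subst: {b:=(List c -> Bool), e:=(List c -> Bool)} | 1 pending]
  bind c := (Bool -> (Bool -> a))
step 4: unify f ~ (a -> List (List (Bool -> (Bool -> a)) -> Bool))  [subst: {b:=(List c -> Bool), e:=(List c -> Bool), c:=(Bool -> (Bool -> a))} | 0 pending]
  bind f := (a -> List (List (Bool -> (Bool -> a)) -> Bool))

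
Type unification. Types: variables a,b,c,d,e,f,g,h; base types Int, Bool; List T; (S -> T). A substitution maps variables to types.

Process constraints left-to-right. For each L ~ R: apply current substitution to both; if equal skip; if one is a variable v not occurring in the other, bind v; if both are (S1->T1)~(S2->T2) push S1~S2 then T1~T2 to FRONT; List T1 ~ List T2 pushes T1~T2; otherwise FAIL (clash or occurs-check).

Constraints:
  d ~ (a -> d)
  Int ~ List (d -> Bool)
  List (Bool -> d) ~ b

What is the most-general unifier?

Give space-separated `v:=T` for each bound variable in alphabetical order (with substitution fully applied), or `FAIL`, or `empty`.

step 1: unify d ~ (a -> d)  [subst: {-} | 2 pending]
  occurs-check fail: d in (a -> d)

Answer: FAIL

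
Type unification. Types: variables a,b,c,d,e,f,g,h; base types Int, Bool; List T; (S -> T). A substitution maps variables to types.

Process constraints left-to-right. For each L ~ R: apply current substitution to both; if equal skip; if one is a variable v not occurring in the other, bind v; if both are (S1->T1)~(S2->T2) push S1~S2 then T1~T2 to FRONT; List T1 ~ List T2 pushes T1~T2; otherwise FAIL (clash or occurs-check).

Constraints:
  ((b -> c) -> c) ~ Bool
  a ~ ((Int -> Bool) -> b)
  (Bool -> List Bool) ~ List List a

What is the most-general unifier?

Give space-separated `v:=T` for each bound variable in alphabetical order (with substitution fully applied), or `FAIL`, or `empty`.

step 1: unify ((b -> c) -> c) ~ Bool  [subst: {-} | 2 pending]
  clash: ((b -> c) -> c) vs Bool

Answer: FAIL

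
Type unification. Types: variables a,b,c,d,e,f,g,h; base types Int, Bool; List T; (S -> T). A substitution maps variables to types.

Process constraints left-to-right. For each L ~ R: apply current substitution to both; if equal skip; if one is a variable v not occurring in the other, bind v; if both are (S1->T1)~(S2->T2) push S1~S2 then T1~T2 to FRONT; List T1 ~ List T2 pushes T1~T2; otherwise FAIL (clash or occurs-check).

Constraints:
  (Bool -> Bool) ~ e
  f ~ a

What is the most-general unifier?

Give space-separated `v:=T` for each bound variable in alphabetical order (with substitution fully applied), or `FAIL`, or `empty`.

step 1: unify (Bool -> Bool) ~ e  [subst: {-} | 1 pending]
  bind e := (Bool -> Bool)
step 2: unify f ~ a  [subst: {e:=(Bool -> Bool)} | 0 pending]
  bind f := a

Answer: e:=(Bool -> Bool) f:=a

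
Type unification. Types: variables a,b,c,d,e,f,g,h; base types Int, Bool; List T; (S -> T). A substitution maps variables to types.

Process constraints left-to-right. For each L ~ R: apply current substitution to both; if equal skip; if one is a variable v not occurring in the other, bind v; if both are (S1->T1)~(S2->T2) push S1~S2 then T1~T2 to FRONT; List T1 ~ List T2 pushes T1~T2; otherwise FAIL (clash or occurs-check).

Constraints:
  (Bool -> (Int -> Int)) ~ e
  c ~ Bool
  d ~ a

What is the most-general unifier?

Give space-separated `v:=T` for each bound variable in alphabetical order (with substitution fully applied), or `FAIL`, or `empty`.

step 1: unify (Bool -> (Int -> Int)) ~ e  [subst: {-} | 2 pending]
  bind e := (Bool -> (Int -> Int))
step 2: unify c ~ Bool  [subst: {e:=(Bool -> (Int -> Int))} | 1 pending]
  bind c := Bool
step 3: unify d ~ a  [subst: {e:=(Bool -> (Int -> Int)), c:=Bool} | 0 pending]
  bind d := a

Answer: c:=Bool d:=a e:=(Bool -> (Int -> Int))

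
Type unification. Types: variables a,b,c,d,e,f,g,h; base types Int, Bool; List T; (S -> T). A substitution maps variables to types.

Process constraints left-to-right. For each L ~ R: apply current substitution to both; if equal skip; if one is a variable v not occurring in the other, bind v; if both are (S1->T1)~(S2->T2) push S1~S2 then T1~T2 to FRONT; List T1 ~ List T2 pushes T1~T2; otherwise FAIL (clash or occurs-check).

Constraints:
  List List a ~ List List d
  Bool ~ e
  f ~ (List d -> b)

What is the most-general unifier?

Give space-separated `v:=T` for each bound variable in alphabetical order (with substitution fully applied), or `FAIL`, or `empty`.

step 1: unify List List a ~ List List d  [subst: {-} | 2 pending]
  -> decompose List: push List a~List d
step 2: unify List a ~ List d  [subst: {-} | 2 pending]
  -> decompose List: push a~d
step 3: unify a ~ d  [subst: {-} | 2 pending]
  bind a := d
step 4: unify Bool ~ e  [subst: {a:=d} | 1 pending]
  bind e := Bool
step 5: unify f ~ (List d -> b)  [subst: {a:=d, e:=Bool} | 0 pending]
  bind f := (List d -> b)

Answer: a:=d e:=Bool f:=(List d -> b)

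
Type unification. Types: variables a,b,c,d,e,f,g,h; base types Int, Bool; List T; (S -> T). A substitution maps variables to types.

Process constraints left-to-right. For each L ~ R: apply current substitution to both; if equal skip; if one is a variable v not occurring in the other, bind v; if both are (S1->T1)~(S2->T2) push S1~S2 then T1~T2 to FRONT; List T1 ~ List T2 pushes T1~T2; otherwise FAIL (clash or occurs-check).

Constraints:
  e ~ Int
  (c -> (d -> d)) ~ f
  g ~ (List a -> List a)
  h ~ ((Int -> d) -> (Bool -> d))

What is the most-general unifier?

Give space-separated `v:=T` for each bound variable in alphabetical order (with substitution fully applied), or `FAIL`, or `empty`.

step 1: unify e ~ Int  [subst: {-} | 3 pending]
  bind e := Int
step 2: unify (c -> (d -> d)) ~ f  [subst: {e:=Int} | 2 pending]
  bind f := (c -> (d -> d))
step 3: unify g ~ (List a -> List a)  [subst: {e:=Int, f:=(c -> (d -> d))} | 1 pending]
  bind g := (List a -> List a)
step 4: unify h ~ ((Int -> d) -> (Bool -> d))  [subst: {e:=Int, f:=(c -> (d -> d)), g:=(List a -> List a)} | 0 pending]
  bind h := ((Int -> d) -> (Bool -> d))

Answer: e:=Int f:=(c -> (d -> d)) g:=(List a -> List a) h:=((Int -> d) -> (Bool -> d))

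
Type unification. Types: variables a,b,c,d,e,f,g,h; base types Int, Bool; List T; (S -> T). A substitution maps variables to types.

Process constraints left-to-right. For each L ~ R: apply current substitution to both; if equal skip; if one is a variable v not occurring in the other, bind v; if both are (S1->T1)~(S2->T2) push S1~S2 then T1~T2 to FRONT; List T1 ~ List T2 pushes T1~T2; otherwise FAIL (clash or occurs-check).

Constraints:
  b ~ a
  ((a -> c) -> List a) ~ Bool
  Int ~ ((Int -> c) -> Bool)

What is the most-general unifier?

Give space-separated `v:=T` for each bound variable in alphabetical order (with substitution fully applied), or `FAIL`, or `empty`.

Answer: FAIL

Derivation:
step 1: unify b ~ a  [subst: {-} | 2 pending]
  bind b := a
step 2: unify ((a -> c) -> List a) ~ Bool  [subst: {b:=a} | 1 pending]
  clash: ((a -> c) -> List a) vs Bool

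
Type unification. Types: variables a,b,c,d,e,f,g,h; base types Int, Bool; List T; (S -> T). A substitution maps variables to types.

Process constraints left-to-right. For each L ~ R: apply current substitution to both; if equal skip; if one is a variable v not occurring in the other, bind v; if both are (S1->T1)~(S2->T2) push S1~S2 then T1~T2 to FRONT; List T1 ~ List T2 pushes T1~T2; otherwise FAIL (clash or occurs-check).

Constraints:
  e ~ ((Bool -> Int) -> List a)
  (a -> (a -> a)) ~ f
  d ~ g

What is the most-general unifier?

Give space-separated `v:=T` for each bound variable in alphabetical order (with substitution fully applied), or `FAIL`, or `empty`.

Answer: d:=g e:=((Bool -> Int) -> List a) f:=(a -> (a -> a))

Derivation:
step 1: unify e ~ ((Bool -> Int) -> List a)  [subst: {-} | 2 pending]
  bind e := ((Bool -> Int) -> List a)
step 2: unify (a -> (a -> a)) ~ f  [subst: {e:=((Bool -> Int) -> List a)} | 1 pending]
  bind f := (a -> (a -> a))
step 3: unify d ~ g  [subst: {e:=((Bool -> Int) -> List a), f:=(a -> (a -> a))} | 0 pending]
  bind d := g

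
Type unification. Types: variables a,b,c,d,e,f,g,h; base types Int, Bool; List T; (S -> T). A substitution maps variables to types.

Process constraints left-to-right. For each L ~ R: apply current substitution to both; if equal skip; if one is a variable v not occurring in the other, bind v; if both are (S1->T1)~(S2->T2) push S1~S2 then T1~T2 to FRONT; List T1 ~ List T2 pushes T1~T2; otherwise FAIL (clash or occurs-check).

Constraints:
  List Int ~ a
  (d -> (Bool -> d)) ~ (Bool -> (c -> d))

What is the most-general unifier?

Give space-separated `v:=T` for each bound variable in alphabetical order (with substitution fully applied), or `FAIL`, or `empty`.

Answer: a:=List Int c:=Bool d:=Bool

Derivation:
step 1: unify List Int ~ a  [subst: {-} | 1 pending]
  bind a := List Int
step 2: unify (d -> (Bool -> d)) ~ (Bool -> (c -> d))  [subst: {a:=List Int} | 0 pending]
  -> decompose arrow: push d~Bool, (Bool -> d)~(c -> d)
step 3: unify d ~ Bool  [subst: {a:=List Int} | 1 pending]
  bind d := Bool
step 4: unify (Bool -> Bool) ~ (c -> Bool)  [subst: {a:=List Int, d:=Bool} | 0 pending]
  -> decompose arrow: push Bool~c, Bool~Bool
step 5: unify Bool ~ c  [subst: {a:=List Int, d:=Bool} | 1 pending]
  bind c := Bool
step 6: unify Bool ~ Bool  [subst: {a:=List Int, d:=Bool, c:=Bool} | 0 pending]
  -> identical, skip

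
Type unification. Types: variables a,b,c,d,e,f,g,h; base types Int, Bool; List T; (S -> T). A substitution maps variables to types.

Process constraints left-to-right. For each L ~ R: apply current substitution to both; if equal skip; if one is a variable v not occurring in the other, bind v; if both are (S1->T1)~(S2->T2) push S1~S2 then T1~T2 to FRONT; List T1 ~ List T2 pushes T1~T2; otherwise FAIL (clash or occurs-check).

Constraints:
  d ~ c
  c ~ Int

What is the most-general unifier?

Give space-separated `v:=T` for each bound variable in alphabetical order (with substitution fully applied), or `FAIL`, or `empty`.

step 1: unify d ~ c  [subst: {-} | 1 pending]
  bind d := c
step 2: unify c ~ Int  [subst: {d:=c} | 0 pending]
  bind c := Int

Answer: c:=Int d:=Int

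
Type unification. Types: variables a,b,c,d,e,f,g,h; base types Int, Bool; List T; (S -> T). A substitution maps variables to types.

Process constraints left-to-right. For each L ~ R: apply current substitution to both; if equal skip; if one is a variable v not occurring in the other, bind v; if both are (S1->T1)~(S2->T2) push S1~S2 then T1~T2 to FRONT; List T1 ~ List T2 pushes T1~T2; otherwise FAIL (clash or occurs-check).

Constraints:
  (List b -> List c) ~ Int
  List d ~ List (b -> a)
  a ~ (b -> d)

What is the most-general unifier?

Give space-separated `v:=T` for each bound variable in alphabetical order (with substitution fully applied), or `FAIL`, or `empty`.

Answer: FAIL

Derivation:
step 1: unify (List b -> List c) ~ Int  [subst: {-} | 2 pending]
  clash: (List b -> List c) vs Int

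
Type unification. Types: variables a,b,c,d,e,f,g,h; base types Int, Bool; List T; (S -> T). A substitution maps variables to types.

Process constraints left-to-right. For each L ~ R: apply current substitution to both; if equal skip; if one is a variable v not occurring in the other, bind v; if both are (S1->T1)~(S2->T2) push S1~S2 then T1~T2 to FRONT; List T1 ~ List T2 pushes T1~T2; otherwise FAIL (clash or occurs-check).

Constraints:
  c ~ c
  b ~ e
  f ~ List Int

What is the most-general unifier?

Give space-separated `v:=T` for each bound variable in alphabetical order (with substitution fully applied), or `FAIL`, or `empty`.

Answer: b:=e f:=List Int

Derivation:
step 1: unify c ~ c  [subst: {-} | 2 pending]
  -> identical, skip
step 2: unify b ~ e  [subst: {-} | 1 pending]
  bind b := e
step 3: unify f ~ List Int  [subst: {b:=e} | 0 pending]
  bind f := List Int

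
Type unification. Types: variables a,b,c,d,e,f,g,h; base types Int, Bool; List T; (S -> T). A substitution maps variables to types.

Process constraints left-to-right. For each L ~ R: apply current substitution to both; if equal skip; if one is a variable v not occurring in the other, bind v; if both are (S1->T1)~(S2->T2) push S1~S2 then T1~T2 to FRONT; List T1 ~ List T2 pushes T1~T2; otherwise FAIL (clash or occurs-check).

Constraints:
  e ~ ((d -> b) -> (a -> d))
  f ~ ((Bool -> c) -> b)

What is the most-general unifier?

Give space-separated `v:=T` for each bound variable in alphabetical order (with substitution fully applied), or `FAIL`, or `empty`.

step 1: unify e ~ ((d -> b) -> (a -> d))  [subst: {-} | 1 pending]
  bind e := ((d -> b) -> (a -> d))
step 2: unify f ~ ((Bool -> c) -> b)  [subst: {e:=((d -> b) -> (a -> d))} | 0 pending]
  bind f := ((Bool -> c) -> b)

Answer: e:=((d -> b) -> (a -> d)) f:=((Bool -> c) -> b)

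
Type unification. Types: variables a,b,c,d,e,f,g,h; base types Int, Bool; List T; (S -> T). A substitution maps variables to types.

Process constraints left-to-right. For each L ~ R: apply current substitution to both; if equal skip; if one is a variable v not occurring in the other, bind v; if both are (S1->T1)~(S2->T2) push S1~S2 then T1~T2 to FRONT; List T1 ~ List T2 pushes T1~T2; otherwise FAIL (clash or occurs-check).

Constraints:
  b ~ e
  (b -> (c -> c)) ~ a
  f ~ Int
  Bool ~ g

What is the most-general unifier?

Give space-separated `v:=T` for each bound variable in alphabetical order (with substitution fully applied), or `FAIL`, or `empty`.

step 1: unify b ~ e  [subst: {-} | 3 pending]
  bind b := e
step 2: unify (e -> (c -> c)) ~ a  [subst: {b:=e} | 2 pending]
  bind a := (e -> (c -> c))
step 3: unify f ~ Int  [subst: {b:=e, a:=(e -> (c -> c))} | 1 pending]
  bind f := Int
step 4: unify Bool ~ g  [subst: {b:=e, a:=(e -> (c -> c)), f:=Int} | 0 pending]
  bind g := Bool

Answer: a:=(e -> (c -> c)) b:=e f:=Int g:=Bool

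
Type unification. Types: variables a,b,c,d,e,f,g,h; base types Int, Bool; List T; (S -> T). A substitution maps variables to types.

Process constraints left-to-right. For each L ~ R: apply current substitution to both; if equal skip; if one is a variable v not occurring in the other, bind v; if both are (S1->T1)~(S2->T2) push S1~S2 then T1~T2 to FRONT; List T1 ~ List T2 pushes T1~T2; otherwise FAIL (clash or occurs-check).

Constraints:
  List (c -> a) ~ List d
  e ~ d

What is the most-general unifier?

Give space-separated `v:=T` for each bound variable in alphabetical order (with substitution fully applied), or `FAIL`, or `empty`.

step 1: unify List (c -> a) ~ List d  [subst: {-} | 1 pending]
  -> decompose List: push (c -> a)~d
step 2: unify (c -> a) ~ d  [subst: {-} | 1 pending]
  bind d := (c -> a)
step 3: unify e ~ (c -> a)  [subst: {d:=(c -> a)} | 0 pending]
  bind e := (c -> a)

Answer: d:=(c -> a) e:=(c -> a)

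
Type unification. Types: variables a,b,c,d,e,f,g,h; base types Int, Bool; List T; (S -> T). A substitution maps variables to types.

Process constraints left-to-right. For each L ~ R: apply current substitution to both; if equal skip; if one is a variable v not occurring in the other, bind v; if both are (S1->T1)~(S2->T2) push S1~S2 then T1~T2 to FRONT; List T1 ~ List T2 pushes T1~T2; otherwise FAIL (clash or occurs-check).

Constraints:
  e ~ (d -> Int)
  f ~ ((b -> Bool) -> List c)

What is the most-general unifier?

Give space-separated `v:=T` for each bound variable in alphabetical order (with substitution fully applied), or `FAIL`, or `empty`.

step 1: unify e ~ (d -> Int)  [subst: {-} | 1 pending]
  bind e := (d -> Int)
step 2: unify f ~ ((b -> Bool) -> List c)  [subst: {e:=(d -> Int)} | 0 pending]
  bind f := ((b -> Bool) -> List c)

Answer: e:=(d -> Int) f:=((b -> Bool) -> List c)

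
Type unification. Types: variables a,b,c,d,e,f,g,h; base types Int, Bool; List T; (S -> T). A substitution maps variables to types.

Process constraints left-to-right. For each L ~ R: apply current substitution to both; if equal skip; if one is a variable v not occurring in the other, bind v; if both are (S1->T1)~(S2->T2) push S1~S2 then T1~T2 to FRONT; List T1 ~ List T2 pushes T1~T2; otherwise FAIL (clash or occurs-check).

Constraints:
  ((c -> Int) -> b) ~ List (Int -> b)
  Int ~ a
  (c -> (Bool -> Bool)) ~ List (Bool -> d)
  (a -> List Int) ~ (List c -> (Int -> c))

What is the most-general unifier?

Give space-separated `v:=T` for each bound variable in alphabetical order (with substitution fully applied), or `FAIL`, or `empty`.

step 1: unify ((c -> Int) -> b) ~ List (Int -> b)  [subst: {-} | 3 pending]
  clash: ((c -> Int) -> b) vs List (Int -> b)

Answer: FAIL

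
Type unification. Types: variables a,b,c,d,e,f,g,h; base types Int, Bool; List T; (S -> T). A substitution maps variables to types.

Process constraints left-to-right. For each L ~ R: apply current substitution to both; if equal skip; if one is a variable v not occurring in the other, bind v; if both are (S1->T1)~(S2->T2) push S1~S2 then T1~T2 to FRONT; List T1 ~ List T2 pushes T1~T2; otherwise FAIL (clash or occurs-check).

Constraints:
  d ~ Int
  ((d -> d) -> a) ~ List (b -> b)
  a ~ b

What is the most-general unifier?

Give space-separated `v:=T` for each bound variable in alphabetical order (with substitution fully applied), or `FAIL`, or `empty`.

Answer: FAIL

Derivation:
step 1: unify d ~ Int  [subst: {-} | 2 pending]
  bind d := Int
step 2: unify ((Int -> Int) -> a) ~ List (b -> b)  [subst: {d:=Int} | 1 pending]
  clash: ((Int -> Int) -> a) vs List (b -> b)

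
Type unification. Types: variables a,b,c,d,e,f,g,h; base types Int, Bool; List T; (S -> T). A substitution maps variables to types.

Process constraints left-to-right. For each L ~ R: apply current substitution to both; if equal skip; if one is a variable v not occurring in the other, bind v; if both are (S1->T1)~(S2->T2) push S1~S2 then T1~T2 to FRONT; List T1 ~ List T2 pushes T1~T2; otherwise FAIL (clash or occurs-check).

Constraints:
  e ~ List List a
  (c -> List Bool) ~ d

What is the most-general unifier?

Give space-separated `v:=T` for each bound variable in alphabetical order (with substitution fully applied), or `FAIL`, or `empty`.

Answer: d:=(c -> List Bool) e:=List List a

Derivation:
step 1: unify e ~ List List a  [subst: {-} | 1 pending]
  bind e := List List a
step 2: unify (c -> List Bool) ~ d  [subst: {e:=List List a} | 0 pending]
  bind d := (c -> List Bool)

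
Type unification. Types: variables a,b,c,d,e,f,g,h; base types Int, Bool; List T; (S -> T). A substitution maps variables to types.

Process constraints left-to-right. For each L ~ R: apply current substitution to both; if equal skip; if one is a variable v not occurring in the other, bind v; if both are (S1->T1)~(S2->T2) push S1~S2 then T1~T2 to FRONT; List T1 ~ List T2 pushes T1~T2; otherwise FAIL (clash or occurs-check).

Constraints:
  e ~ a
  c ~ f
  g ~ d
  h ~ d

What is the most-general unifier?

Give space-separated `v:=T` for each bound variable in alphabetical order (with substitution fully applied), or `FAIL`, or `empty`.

Answer: c:=f e:=a g:=d h:=d

Derivation:
step 1: unify e ~ a  [subst: {-} | 3 pending]
  bind e := a
step 2: unify c ~ f  [subst: {e:=a} | 2 pending]
  bind c := f
step 3: unify g ~ d  [subst: {e:=a, c:=f} | 1 pending]
  bind g := d
step 4: unify h ~ d  [subst: {e:=a, c:=f, g:=d} | 0 pending]
  bind h := d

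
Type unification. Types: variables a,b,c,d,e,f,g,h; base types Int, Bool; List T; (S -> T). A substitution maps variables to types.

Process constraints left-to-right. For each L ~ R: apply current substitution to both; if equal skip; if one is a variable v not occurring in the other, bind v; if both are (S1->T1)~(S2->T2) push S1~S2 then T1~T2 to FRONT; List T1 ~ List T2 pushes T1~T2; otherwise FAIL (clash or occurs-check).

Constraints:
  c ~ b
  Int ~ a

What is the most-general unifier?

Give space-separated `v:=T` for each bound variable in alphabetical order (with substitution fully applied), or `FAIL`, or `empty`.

step 1: unify c ~ b  [subst: {-} | 1 pending]
  bind c := b
step 2: unify Int ~ a  [subst: {c:=b} | 0 pending]
  bind a := Int

Answer: a:=Int c:=b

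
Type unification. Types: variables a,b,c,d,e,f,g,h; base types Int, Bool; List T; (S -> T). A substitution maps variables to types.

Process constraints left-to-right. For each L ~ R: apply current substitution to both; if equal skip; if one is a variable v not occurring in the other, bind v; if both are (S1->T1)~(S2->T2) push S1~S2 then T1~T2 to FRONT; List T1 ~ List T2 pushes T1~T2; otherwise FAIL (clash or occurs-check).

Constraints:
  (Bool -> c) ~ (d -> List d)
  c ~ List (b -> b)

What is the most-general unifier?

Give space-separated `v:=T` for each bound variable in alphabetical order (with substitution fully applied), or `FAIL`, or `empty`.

Answer: FAIL

Derivation:
step 1: unify (Bool -> c) ~ (d -> List d)  [subst: {-} | 1 pending]
  -> decompose arrow: push Bool~d, c~List d
step 2: unify Bool ~ d  [subst: {-} | 2 pending]
  bind d := Bool
step 3: unify c ~ List Bool  [subst: {d:=Bool} | 1 pending]
  bind c := List Bool
step 4: unify List Bool ~ List (b -> b)  [subst: {d:=Bool, c:=List Bool} | 0 pending]
  -> decompose List: push Bool~(b -> b)
step 5: unify Bool ~ (b -> b)  [subst: {d:=Bool, c:=List Bool} | 0 pending]
  clash: Bool vs (b -> b)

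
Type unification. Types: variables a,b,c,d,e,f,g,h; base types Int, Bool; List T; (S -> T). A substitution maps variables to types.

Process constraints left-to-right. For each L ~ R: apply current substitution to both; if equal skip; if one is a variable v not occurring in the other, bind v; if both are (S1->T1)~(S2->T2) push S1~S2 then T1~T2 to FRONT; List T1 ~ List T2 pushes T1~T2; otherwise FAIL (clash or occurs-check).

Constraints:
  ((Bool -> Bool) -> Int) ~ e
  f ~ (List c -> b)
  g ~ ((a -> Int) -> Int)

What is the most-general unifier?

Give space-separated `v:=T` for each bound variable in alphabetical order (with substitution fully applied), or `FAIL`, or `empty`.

step 1: unify ((Bool -> Bool) -> Int) ~ e  [subst: {-} | 2 pending]
  bind e := ((Bool -> Bool) -> Int)
step 2: unify f ~ (List c -> b)  [subst: {e:=((Bool -> Bool) -> Int)} | 1 pending]
  bind f := (List c -> b)
step 3: unify g ~ ((a -> Int) -> Int)  [subst: {e:=((Bool -> Bool) -> Int), f:=(List c -> b)} | 0 pending]
  bind g := ((a -> Int) -> Int)

Answer: e:=((Bool -> Bool) -> Int) f:=(List c -> b) g:=((a -> Int) -> Int)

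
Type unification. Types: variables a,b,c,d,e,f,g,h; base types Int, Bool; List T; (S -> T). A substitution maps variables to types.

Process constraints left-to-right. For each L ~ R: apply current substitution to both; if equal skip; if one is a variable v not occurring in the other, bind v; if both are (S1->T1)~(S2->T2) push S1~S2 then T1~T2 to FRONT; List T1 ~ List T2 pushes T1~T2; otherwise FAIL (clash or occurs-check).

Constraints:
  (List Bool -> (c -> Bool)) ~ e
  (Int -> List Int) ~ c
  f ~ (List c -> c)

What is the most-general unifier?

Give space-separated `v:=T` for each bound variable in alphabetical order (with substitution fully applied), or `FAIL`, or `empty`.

Answer: c:=(Int -> List Int) e:=(List Bool -> ((Int -> List Int) -> Bool)) f:=(List (Int -> List Int) -> (Int -> List Int))

Derivation:
step 1: unify (List Bool -> (c -> Bool)) ~ e  [subst: {-} | 2 pending]
  bind e := (List Bool -> (c -> Bool))
step 2: unify (Int -> List Int) ~ c  [subst: {e:=(List Bool -> (c -> Bool))} | 1 pending]
  bind c := (Int -> List Int)
step 3: unify f ~ (List (Int -> List Int) -> (Int -> List Int))  [subst: {e:=(List Bool -> (c -> Bool)), c:=(Int -> List Int)} | 0 pending]
  bind f := (List (Int -> List Int) -> (Int -> List Int))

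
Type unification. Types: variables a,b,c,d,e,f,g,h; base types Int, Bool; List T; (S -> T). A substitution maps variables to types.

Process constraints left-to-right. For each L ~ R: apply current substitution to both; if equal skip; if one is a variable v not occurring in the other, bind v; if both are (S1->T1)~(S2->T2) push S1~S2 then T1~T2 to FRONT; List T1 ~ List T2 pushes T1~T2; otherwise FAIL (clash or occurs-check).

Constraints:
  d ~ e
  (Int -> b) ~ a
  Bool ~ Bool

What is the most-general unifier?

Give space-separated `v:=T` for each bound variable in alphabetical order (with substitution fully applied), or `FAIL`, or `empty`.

Answer: a:=(Int -> b) d:=e

Derivation:
step 1: unify d ~ e  [subst: {-} | 2 pending]
  bind d := e
step 2: unify (Int -> b) ~ a  [subst: {d:=e} | 1 pending]
  bind a := (Int -> b)
step 3: unify Bool ~ Bool  [subst: {d:=e, a:=(Int -> b)} | 0 pending]
  -> identical, skip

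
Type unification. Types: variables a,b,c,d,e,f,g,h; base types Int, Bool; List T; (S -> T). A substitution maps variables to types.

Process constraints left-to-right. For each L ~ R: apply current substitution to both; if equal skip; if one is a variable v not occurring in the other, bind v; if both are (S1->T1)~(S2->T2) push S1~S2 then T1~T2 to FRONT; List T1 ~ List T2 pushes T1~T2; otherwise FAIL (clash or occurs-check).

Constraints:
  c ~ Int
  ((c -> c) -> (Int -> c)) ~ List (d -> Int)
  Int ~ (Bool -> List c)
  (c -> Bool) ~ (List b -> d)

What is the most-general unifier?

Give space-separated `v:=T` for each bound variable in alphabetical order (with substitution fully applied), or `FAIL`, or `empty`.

step 1: unify c ~ Int  [subst: {-} | 3 pending]
  bind c := Int
step 2: unify ((Int -> Int) -> (Int -> Int)) ~ List (d -> Int)  [subst: {c:=Int} | 2 pending]
  clash: ((Int -> Int) -> (Int -> Int)) vs List (d -> Int)

Answer: FAIL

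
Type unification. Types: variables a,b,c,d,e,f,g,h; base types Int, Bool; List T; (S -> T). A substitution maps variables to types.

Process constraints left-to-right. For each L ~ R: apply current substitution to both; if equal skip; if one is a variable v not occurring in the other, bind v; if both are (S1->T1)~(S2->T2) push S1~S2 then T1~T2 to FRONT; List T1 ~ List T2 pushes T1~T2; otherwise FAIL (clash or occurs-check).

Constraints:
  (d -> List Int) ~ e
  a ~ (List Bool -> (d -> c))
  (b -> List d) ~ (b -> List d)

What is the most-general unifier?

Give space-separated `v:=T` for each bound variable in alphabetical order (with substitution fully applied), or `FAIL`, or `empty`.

Answer: a:=(List Bool -> (d -> c)) e:=(d -> List Int)

Derivation:
step 1: unify (d -> List Int) ~ e  [subst: {-} | 2 pending]
  bind e := (d -> List Int)
step 2: unify a ~ (List Bool -> (d -> c))  [subst: {e:=(d -> List Int)} | 1 pending]
  bind a := (List Bool -> (d -> c))
step 3: unify (b -> List d) ~ (b -> List d)  [subst: {e:=(d -> List Int), a:=(List Bool -> (d -> c))} | 0 pending]
  -> identical, skip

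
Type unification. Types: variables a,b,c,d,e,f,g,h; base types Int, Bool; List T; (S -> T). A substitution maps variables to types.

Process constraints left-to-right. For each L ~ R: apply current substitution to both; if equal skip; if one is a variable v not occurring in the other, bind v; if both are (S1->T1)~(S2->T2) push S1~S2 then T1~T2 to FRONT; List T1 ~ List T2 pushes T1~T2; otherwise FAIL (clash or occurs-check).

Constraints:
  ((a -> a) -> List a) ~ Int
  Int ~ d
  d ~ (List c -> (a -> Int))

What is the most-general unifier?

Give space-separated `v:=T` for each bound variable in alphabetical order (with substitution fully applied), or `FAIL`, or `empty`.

step 1: unify ((a -> a) -> List a) ~ Int  [subst: {-} | 2 pending]
  clash: ((a -> a) -> List a) vs Int

Answer: FAIL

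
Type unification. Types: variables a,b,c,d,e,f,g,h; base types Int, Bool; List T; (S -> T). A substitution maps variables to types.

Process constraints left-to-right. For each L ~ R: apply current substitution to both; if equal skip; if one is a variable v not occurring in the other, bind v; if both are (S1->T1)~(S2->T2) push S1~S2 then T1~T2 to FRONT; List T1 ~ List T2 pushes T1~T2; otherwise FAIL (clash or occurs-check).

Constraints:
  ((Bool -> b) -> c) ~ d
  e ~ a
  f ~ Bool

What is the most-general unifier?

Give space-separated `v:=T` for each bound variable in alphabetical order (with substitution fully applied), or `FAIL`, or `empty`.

Answer: d:=((Bool -> b) -> c) e:=a f:=Bool

Derivation:
step 1: unify ((Bool -> b) -> c) ~ d  [subst: {-} | 2 pending]
  bind d := ((Bool -> b) -> c)
step 2: unify e ~ a  [subst: {d:=((Bool -> b) -> c)} | 1 pending]
  bind e := a
step 3: unify f ~ Bool  [subst: {d:=((Bool -> b) -> c), e:=a} | 0 pending]
  bind f := Bool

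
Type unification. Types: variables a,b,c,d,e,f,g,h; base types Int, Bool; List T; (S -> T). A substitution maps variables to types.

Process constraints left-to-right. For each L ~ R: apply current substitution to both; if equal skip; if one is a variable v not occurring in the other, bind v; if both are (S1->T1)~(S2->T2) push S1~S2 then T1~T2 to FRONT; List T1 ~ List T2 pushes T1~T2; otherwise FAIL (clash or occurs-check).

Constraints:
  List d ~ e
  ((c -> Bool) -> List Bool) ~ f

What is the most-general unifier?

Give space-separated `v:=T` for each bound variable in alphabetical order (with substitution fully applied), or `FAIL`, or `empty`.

step 1: unify List d ~ e  [subst: {-} | 1 pending]
  bind e := List d
step 2: unify ((c -> Bool) -> List Bool) ~ f  [subst: {e:=List d} | 0 pending]
  bind f := ((c -> Bool) -> List Bool)

Answer: e:=List d f:=((c -> Bool) -> List Bool)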